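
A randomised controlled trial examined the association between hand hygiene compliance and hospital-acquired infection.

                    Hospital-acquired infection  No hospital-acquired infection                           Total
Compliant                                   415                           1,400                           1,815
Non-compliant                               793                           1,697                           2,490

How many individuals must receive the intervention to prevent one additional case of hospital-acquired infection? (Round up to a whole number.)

12

Risk in treated group = 415/1815 = 0.22865; risk in control = 793/2490 = 0.31847.
Absolute risk reduction = 0.31847 − 0.22865 = 0.08982
NNT = 1 / ARR = 1 / 0.08982 = 11.133 → round up → 12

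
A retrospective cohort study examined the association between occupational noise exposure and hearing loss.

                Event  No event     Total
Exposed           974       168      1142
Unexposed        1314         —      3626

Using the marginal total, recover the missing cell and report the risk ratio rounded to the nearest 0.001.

2.354

The missing cell is in the unexposed row: 3626 − 1314 = 2312.
So a = 974, b = 168, c = 1314, d = 2312.
RR = [a/(a+b)] / [c/(c+d)] = (974/1142) / (1314/3626) = 0.85289/0.36238 = 2.35356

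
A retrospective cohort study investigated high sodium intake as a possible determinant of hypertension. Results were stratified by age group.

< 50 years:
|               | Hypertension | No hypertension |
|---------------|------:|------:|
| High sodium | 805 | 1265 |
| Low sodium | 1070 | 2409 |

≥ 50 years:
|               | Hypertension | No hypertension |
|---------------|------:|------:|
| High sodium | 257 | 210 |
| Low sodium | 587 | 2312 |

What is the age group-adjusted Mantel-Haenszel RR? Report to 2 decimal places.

RR_MH = Σ(aᵢ·n₀ᵢ/nᵢ) / Σ(cᵢ·n₁ᵢ/nᵢ), with n₁ᵢ = aᵢ+bᵢ (exposed), n₀ᵢ = cᵢ+dᵢ (unexposed), nᵢ = n₁ᵢ+n₀ᵢ.
Stratum 1 (< 50 years): n₁ = 2070, n₀ = 3479, n = 5549; a·n₀/n = 805·3479/5549 = 504.7026; c·n₁/n = 1070·2070/5549 = 399.1530
Stratum 2 (≥ 50 years): n₁ = 467, n₀ = 2899, n = 3366; a·n₀/n = 257·2899/3366 = 221.3437; c·n₁/n = 587·467/3366 = 81.4406
RR_MH = (504.7026 + 221.3437) / (399.1530 + 81.4406) = 726.0464 / 480.5936 = 1.51073

1.51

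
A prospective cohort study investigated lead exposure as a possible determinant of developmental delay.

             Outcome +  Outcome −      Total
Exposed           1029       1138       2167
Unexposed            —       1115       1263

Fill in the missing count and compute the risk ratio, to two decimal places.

The missing cell is in the unexposed row: 1263 − 1115 = 148.
So a = 1029, b = 1138, c = 148, d = 1115.
RR = [a/(a+b)] / [c/(c+d)] = (1029/2167) / (148/1263) = 0.47485/0.11718 = 4.05227

4.05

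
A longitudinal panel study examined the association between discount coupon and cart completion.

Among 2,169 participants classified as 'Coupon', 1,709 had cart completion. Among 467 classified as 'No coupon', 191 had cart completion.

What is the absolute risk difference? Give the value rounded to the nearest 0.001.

0.379

From the description: a = 1709, b = 460, c = 191, d = 276.
Risk in exposed = 1709/2169 = 0.787921; risk in unexposed = 191/467 = 0.408994.
Risk difference = 0.787921 − 0.408994 = 0.378927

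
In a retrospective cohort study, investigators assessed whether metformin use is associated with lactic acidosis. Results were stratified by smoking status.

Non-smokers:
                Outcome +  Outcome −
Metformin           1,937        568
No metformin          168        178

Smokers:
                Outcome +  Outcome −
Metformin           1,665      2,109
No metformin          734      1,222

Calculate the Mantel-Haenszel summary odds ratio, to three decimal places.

OR_MH = Σ(aᵢdᵢ/nᵢ) / Σ(bᵢcᵢ/nᵢ), where nᵢ is the stratum total.
Stratum 1 (Non-smokers): n = 2851; a·d/n = 1937·178/2851 = 120.9351; b·c/n = 568·168/2851 = 33.4704
Stratum 2 (Smokers): n = 5730; a·d/n = 1665·1222/5730 = 355.0838; b·c/n = 2109·734/5730 = 270.1581
OR_MH = (120.9351 + 355.0838) / (33.4704 + 270.1581) = 476.0189 / 303.6285 = 1.56777

1.568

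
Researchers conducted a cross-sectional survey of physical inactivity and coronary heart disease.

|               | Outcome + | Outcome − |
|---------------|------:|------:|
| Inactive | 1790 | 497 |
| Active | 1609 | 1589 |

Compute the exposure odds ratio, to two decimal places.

3.56

Cells: a = 1790, b = 497, c = 1609, d = 1589.
OR = (a·d)/(b·c) = (1790 × 1589) / (497 × 1609) = 2844310 / 799673 = 3.55684
The odds of coronary heart disease are about 3.56 times as high in the inactive group.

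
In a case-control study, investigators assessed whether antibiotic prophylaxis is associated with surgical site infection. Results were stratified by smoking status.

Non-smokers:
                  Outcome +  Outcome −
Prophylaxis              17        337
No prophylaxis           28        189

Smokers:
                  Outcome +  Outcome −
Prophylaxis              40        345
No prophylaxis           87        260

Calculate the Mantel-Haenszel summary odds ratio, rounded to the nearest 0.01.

OR_MH = Σ(aᵢdᵢ/nᵢ) / Σ(bᵢcᵢ/nᵢ), where nᵢ is the stratum total.
Stratum 1 (Non-smokers): n = 571; a·d/n = 17·189/571 = 5.6270; b·c/n = 337·28/571 = 16.5254
Stratum 2 (Smokers): n = 732; a·d/n = 40·260/732 = 14.2077; b·c/n = 345·87/732 = 41.0041
OR_MH = (5.6270 + 14.2077) / (16.5254 + 41.0041) = 19.8346 / 57.5295 = 0.34477

0.34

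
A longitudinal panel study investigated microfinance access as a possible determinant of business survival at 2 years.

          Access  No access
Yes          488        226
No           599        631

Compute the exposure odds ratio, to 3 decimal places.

Reading the table with exposure as columns: a = 488 (Access, case), b = 599 (Access, non-case), c = 226 (No access, case), d = 631.
OR = (a·d)/(b·c) = (488 × 631) / (599 × 226) = 307928 / 135374 = 2.27465
The odds of business survival at 2 years are about 2.27 times as high in the access group.

2.275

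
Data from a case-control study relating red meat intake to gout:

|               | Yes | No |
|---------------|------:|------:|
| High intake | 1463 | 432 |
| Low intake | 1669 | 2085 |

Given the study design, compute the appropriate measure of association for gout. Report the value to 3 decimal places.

Cells: a = 1463, b = 432, c = 1669, d = 2085.
This is a case-control study: participants were sampled on outcome status, so risks in the source population cannot be estimated directly — relative risk is not valid here. The odds ratio is the appropriate measure.
OR = (a·d)/(b·c) = (1463 × 2085) / (432 × 1669) = 3050355 / 721008 = 4.23068

4.231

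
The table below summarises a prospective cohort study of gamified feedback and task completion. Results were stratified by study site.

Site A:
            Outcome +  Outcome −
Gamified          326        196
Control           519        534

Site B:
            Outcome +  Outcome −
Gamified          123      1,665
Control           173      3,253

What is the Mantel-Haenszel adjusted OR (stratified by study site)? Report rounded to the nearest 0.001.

1.563

OR_MH = Σ(aᵢdᵢ/nᵢ) / Σ(bᵢcᵢ/nᵢ), where nᵢ is the stratum total.
Stratum 1 (Site A): n = 1575; a·d/n = 326·534/1575 = 110.5295; b·c/n = 196·519/1575 = 64.5867
Stratum 2 (Site B): n = 5214; a·d/n = 123·3253/5214 = 76.7394; b·c/n = 1665·173/5214 = 55.2445
OR_MH = (110.5295 + 76.7394) / (64.5867 + 55.2445) = 187.2689 / 119.8312 = 1.56277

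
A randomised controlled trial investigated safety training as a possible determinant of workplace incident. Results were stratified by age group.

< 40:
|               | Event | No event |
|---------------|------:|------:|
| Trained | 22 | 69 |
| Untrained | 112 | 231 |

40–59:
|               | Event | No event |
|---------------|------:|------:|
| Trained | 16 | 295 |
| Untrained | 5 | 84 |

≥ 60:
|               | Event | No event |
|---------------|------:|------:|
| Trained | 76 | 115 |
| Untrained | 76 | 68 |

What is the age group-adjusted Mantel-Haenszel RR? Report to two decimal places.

RR_MH = Σ(aᵢ·n₀ᵢ/nᵢ) / Σ(cᵢ·n₁ᵢ/nᵢ), with n₁ᵢ = aᵢ+bᵢ (exposed), n₀ᵢ = cᵢ+dᵢ (unexposed), nᵢ = n₁ᵢ+n₀ᵢ.
Stratum 1 (< 40): n₁ = 91, n₀ = 343, n = 434; a·n₀/n = 22·343/434 = 17.3871; c·n₁/n = 112·91/434 = 23.4839
Stratum 2 (40–59): n₁ = 311, n₀ = 89, n = 400; a·n₀/n = 16·89/400 = 3.5600; c·n₁/n = 5·311/400 = 3.8875
Stratum 3 (≥ 60): n₁ = 191, n₀ = 144, n = 335; a·n₀/n = 76·144/335 = 32.6687; c·n₁/n = 76·191/335 = 43.3313
RR_MH = (17.3871 + 3.5600 + 32.6687) / (23.4839 + 3.8875 + 43.3313) = 53.6158 / 70.7027 = 0.75833

0.76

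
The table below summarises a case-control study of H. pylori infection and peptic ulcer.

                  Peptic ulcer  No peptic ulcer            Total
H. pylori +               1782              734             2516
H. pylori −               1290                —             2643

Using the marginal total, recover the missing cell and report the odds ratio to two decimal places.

2.55

The missing cell is in the unexposed row: 2643 − 1290 = 1353.
So a = 1782, b = 734, c = 1290, d = 1353.
OR = (a·d)/(b·c) = (1782 × 1353) / (734 × 1290) = 2411046 / 946860 = 2.54636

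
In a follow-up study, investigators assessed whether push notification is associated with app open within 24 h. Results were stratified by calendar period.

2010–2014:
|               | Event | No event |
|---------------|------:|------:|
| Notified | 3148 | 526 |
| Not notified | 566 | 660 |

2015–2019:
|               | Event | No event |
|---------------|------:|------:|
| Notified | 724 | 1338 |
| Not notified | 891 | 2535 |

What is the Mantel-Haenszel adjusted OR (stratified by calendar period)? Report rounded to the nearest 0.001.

2.728

OR_MH = Σ(aᵢdᵢ/nᵢ) / Σ(bᵢcᵢ/nᵢ), where nᵢ is the stratum total.
Stratum 1 (2010–2014): n = 4900; a·d/n = 3148·660/4900 = 424.0163; b·c/n = 526·566/4900 = 60.7584
Stratum 2 (2015–2019): n = 5488; a·d/n = 724·2535/5488 = 334.4278; b·c/n = 1338·891/5488 = 217.2300
OR_MH = (424.0163 + 334.4278) / (60.7584 + 217.2300) = 758.4442 / 277.9883 = 2.72833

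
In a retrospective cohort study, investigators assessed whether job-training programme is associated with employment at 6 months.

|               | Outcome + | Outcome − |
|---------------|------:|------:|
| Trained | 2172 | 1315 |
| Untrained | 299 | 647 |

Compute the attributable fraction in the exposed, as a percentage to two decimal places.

49.26

Cells: a = 2172, b = 1315, c = 299, d = 647.
Risk in exposed = 2172/3487 = 0.62289; risk in unexposed = 299/946 = 0.31607.
RR = 0.62289/0.31607 = 1.97073
AR% = (RR − 1)/RR × 100 = (1.97073 − 1)/1.97073 × 100 = 49.2575%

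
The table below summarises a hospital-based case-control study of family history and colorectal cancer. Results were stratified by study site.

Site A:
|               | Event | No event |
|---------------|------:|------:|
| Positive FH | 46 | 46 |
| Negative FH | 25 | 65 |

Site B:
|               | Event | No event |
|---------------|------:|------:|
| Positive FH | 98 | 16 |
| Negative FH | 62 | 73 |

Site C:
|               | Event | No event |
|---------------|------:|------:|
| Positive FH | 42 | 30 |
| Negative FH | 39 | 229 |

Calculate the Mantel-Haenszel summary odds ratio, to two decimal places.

OR_MH = Σ(aᵢdᵢ/nᵢ) / Σ(bᵢcᵢ/nᵢ), where nᵢ is the stratum total.
Stratum 1 (Site A): n = 182; a·d/n = 46·65/182 = 16.4286; b·c/n = 46·25/182 = 6.3187
Stratum 2 (Site B): n = 249; a·d/n = 98·73/249 = 28.7309; b·c/n = 16·62/249 = 3.9839
Stratum 3 (Site C): n = 340; a·d/n = 42·229/340 = 28.2882; b·c/n = 30·39/340 = 3.4412
OR_MH = (16.4286 + 28.7309 + 28.2882) / (6.3187 + 3.9839 + 3.4412) = 73.4477 / 13.7438 = 5.34407

5.34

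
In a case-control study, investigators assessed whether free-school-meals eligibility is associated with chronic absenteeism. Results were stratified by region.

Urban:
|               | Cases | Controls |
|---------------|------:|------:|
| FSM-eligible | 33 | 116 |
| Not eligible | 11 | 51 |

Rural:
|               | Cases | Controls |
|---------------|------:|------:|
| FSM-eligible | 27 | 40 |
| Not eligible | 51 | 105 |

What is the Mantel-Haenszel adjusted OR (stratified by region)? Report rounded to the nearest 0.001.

1.362

OR_MH = Σ(aᵢdᵢ/nᵢ) / Σ(bᵢcᵢ/nᵢ), where nᵢ is the stratum total.
Stratum 1 (Urban): n = 211; a·d/n = 33·51/211 = 7.9763; b·c/n = 116·11/211 = 6.0474
Stratum 2 (Rural): n = 223; a·d/n = 27·105/223 = 12.7130; b·c/n = 40·51/223 = 9.1480
OR_MH = (7.9763 + 12.7130) / (6.0474 + 9.1480) = 20.6893 / 15.1954 = 1.36155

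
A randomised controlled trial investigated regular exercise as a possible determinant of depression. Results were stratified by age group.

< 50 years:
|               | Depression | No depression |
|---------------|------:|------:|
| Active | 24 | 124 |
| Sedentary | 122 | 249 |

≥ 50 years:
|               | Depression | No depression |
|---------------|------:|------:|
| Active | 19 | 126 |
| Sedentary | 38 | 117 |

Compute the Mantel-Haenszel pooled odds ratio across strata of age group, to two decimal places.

OR_MH = Σ(aᵢdᵢ/nᵢ) / Σ(bᵢcᵢ/nᵢ), where nᵢ is the stratum total.
Stratum 1 (< 50 years): n = 519; a·d/n = 24·249/519 = 11.5145; b·c/n = 124·122/519 = 29.1484
Stratum 2 (≥ 50 years): n = 300; a·d/n = 19·117/300 = 7.4100; b·c/n = 126·38/300 = 15.9600
OR_MH = (11.5145 + 7.4100) / (29.1484 + 15.9600) = 18.9245 / 45.1084 = 0.41953

0.42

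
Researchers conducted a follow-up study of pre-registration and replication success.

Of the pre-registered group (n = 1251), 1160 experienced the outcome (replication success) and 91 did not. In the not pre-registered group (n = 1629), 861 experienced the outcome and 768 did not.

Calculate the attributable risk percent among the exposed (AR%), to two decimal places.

43.00

From the description: a = 1160, b = 91, c = 861, d = 768.
Risk in exposed = 1160/1251 = 0.92726; risk in unexposed = 861/1629 = 0.52855.
RR = 0.92726/0.52855 = 1.75436
AR% = (RR − 1)/RR × 100 = (1.75436 − 1)/1.75436 × 100 = 42.9991%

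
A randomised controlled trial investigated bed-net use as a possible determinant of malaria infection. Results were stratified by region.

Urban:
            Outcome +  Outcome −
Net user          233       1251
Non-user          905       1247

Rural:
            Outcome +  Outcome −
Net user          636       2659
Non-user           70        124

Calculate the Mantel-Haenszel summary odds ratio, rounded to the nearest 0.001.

OR_MH = Σ(aᵢdᵢ/nᵢ) / Σ(bᵢcᵢ/nᵢ), where nᵢ is the stratum total.
Stratum 1 (Urban): n = 3636; a·d/n = 233·1247/3636 = 79.9095; b·c/n = 1251·905/3636 = 311.3738
Stratum 2 (Rural): n = 3489; a·d/n = 636·124/3489 = 22.6036; b·c/n = 2659·70/3489 = 53.3477
OR_MH = (79.9095 + 22.6036) / (311.3738 + 53.3477) = 102.5131 / 364.7214 = 0.28107

0.281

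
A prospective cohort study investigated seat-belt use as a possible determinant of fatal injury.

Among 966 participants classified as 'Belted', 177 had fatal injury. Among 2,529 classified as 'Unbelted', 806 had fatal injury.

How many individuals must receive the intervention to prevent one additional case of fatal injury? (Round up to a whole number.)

Risk in treated group = 177/966 = 0.18323; risk in control = 806/2529 = 0.31870.
Absolute risk reduction = 0.31870 − 0.18323 = 0.13547
NNT = 1 / ARR = 1 / 0.13547 = 7.382 → round up → 8

8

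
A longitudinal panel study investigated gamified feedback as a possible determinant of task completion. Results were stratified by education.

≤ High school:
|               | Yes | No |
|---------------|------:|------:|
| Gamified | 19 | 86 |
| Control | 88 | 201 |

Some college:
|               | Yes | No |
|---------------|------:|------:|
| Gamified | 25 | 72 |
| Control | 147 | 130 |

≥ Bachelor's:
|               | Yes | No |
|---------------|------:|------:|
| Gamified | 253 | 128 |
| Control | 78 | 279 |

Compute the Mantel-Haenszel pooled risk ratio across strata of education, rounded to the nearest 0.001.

1.520

RR_MH = Σ(aᵢ·n₀ᵢ/nᵢ) / Σ(cᵢ·n₁ᵢ/nᵢ), with n₁ᵢ = aᵢ+bᵢ (exposed), n₀ᵢ = cᵢ+dᵢ (unexposed), nᵢ = n₁ᵢ+n₀ᵢ.
Stratum 1 (≤ High school): n₁ = 105, n₀ = 289, n = 394; a·n₀/n = 19·289/394 = 13.9365; c·n₁/n = 88·105/394 = 23.4518
Stratum 2 (Some college): n₁ = 97, n₀ = 277, n = 374; a·n₀/n = 25·277/374 = 18.5160; c·n₁/n = 147·97/374 = 38.1257
Stratum 3 (≥ Bachelor's): n₁ = 381, n₀ = 357, n = 738; a·n₀/n = 253·357/738 = 122.3862; c·n₁/n = 78·381/738 = 40.2683
RR_MH = (13.9365 + 18.5160 + 122.3862) / (23.4518 + 38.1257 + 40.2683) = 154.8388 / 101.8457 = 1.52033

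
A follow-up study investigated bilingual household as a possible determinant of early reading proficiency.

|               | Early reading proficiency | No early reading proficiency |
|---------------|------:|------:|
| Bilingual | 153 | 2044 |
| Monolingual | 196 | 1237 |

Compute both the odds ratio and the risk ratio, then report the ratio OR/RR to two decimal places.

Cells: a = 153, b = 2044, c = 196, d = 1237.
OR = (153·1237)/(2044·196) = 189261/400624 = 0.47242
Risk in exposed = 153/2197 = 0.06964; risk in unexposed = 196/1433 = 0.13678; RR = 0.50916
OR/RR = 0.47242 / 0.50916 = 0.92784
The outcome is not rare, so the OR lies further from 1 than the RR.

0.93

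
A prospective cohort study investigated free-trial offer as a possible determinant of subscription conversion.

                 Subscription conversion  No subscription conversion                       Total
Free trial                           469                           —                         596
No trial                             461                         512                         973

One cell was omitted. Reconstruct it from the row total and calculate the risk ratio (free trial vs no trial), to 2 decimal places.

The missing cell is in the exposed row: 596 − 469 = 127.
So a = 469, b = 127, c = 461, d = 512.
RR = [a/(a+b)] / [c/(c+d)] = (469/596) / (461/973) = 0.78691/0.47379 = 1.66088

1.66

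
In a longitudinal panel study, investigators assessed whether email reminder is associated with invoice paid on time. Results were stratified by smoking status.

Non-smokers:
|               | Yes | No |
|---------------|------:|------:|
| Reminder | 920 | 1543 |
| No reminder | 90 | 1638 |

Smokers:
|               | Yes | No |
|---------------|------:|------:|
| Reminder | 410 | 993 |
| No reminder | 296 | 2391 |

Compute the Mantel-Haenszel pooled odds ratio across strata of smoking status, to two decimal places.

5.71

OR_MH = Σ(aᵢdᵢ/nᵢ) / Σ(bᵢcᵢ/nᵢ), where nᵢ is the stratum total.
Stratum 1 (Non-smokers): n = 4191; a·d/n = 920·1638/4191 = 359.5705; b·c/n = 1543·90/4191 = 33.1353
Stratum 2 (Smokers): n = 4090; a·d/n = 410·2391/4090 = 239.6846; b·c/n = 993·296/4090 = 71.8650
OR_MH = (359.5705 + 239.6846) / (33.1353 + 71.8650) = 599.2551 / 105.0003 = 5.70717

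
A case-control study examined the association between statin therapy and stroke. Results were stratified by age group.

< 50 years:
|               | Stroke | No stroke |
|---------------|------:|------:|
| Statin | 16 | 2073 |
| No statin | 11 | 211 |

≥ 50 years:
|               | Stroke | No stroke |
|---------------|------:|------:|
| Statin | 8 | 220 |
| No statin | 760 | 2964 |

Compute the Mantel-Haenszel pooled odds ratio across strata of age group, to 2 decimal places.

0.14

OR_MH = Σ(aᵢdᵢ/nᵢ) / Σ(bᵢcᵢ/nᵢ), where nᵢ is the stratum total.
Stratum 1 (< 50 years): n = 2311; a·d/n = 16·211/2311 = 1.4608; b·c/n = 2073·11/2311 = 9.8672
Stratum 2 (≥ 50 years): n = 3952; a·d/n = 8·2964/3952 = 6.0000; b·c/n = 220·760/3952 = 42.3077
OR_MH = (1.4608 + 6.0000) / (9.8672 + 42.3077) = 7.4608 / 52.1748 = 0.14300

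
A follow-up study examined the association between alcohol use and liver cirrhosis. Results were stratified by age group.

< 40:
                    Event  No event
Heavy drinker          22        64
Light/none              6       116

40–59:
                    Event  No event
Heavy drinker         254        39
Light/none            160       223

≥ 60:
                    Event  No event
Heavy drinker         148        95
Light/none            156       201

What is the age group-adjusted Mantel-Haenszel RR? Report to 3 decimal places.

RR_MH = Σ(aᵢ·n₀ᵢ/nᵢ) / Σ(cᵢ·n₁ᵢ/nᵢ), with n₁ᵢ = aᵢ+bᵢ (exposed), n₀ᵢ = cᵢ+dᵢ (unexposed), nᵢ = n₁ᵢ+n₀ᵢ.
Stratum 1 (< 40): n₁ = 86, n₀ = 122, n = 208; a·n₀/n = 22·122/208 = 12.9038; c·n₁/n = 6·86/208 = 2.4808
Stratum 2 (40–59): n₁ = 293, n₀ = 383, n = 676; a·n₀/n = 254·383/676 = 143.9083; c·n₁/n = 160·293/676 = 69.3491
Stratum 3 (≥ 60): n₁ = 243, n₀ = 357, n = 600; a·n₀/n = 148·357/600 = 88.0600; c·n₁/n = 156·243/600 = 63.1800
RR_MH = (12.9038 + 143.9083 + 88.0600) / (2.4808 + 69.3491 + 63.1800) = 244.8721 / 135.0099 = 1.81373

1.814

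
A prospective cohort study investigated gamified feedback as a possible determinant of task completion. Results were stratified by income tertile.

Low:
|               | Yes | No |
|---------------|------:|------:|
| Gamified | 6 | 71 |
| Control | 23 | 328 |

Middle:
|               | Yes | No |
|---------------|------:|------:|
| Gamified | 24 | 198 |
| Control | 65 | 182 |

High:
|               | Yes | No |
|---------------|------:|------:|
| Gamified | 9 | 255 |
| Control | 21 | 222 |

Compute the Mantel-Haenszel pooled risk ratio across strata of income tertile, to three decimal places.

0.477

RR_MH = Σ(aᵢ·n₀ᵢ/nᵢ) / Σ(cᵢ·n₁ᵢ/nᵢ), with n₁ᵢ = aᵢ+bᵢ (exposed), n₀ᵢ = cᵢ+dᵢ (unexposed), nᵢ = n₁ᵢ+n₀ᵢ.
Stratum 1 (Low): n₁ = 77, n₀ = 351, n = 428; a·n₀/n = 6·351/428 = 4.9206; c·n₁/n = 23·77/428 = 4.1379
Stratum 2 (Middle): n₁ = 222, n₀ = 247, n = 469; a·n₀/n = 24·247/469 = 12.6397; c·n₁/n = 65·222/469 = 30.7676
Stratum 3 (High): n₁ = 264, n₀ = 243, n = 507; a·n₀/n = 9·243/507 = 4.3136; c·n₁/n = 21·264/507 = 10.9349
RR_MH = (4.9206 + 12.6397 + 4.3136) / (4.1379 + 30.7676 + 10.9349) = 21.8738 / 45.8404 = 0.47717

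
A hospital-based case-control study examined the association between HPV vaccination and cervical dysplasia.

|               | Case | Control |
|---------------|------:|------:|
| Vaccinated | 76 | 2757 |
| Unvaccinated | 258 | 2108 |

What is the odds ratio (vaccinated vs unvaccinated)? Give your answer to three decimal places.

0.225

Cells: a = 76, b = 2757, c = 258, d = 2108.
OR = (a·d)/(b·c) = (76 × 2108) / (2757 × 258) = 160208 / 711306 = 0.22523
Exposure is associated with lower odds of cervical dysplasia (OR = 0.23 < 1).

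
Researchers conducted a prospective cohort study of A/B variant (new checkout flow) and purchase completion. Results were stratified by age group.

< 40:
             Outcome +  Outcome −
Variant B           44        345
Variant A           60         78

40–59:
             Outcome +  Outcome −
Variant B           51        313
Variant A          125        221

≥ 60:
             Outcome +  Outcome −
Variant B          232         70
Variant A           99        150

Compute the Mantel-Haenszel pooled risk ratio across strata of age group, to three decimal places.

RR_MH = Σ(aᵢ·n₀ᵢ/nᵢ) / Σ(cᵢ·n₁ᵢ/nᵢ), with n₁ᵢ = aᵢ+bᵢ (exposed), n₀ᵢ = cᵢ+dᵢ (unexposed), nᵢ = n₁ᵢ+n₀ᵢ.
Stratum 1 (< 40): n₁ = 389, n₀ = 138, n = 527; a·n₀/n = 44·138/527 = 11.5218; c·n₁/n = 60·389/527 = 44.2884
Stratum 2 (40–59): n₁ = 364, n₀ = 346, n = 710; a·n₀/n = 51·346/710 = 24.8535; c·n₁/n = 125·364/710 = 64.0845
Stratum 3 (≥ 60): n₁ = 302, n₀ = 249, n = 551; a·n₀/n = 232·249/551 = 104.8421; c·n₁/n = 99·302/551 = 54.2613
RR_MH = (11.5218 + 24.8535 + 104.8421) / (44.2884 + 64.0845 + 54.2613) = 141.2174 / 162.6343 = 0.86831

0.868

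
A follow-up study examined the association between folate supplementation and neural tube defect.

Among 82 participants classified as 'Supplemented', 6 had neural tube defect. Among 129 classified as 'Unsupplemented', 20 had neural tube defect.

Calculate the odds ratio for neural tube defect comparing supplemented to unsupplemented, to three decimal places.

0.430

From the description: a = 6, b = 76, c = 20, d = 109.
OR = (a·d)/(b·c) = (6 × 109) / (76 × 20) = 654 / 1520 = 0.43026
Exposure is associated with lower odds of neural tube defect (OR = 0.43 < 1).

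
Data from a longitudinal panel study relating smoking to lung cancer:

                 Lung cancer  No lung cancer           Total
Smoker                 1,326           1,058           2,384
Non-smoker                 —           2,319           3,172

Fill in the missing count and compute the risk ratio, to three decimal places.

The missing cell is in the unexposed row: 3172 − 2319 = 853.
So a = 1326, b = 1058, c = 853, d = 2319.
RR = [a/(a+b)] / [c/(c+d)] = (1326/2384) / (853/3172) = 0.55621/0.26892 = 2.06834

2.068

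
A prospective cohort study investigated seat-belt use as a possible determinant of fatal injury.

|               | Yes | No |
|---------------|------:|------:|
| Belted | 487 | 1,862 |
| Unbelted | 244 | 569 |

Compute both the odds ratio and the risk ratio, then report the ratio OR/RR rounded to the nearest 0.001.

0.883

Cells: a = 487, b = 1862, c = 244, d = 569.
OR = (487·569)/(1862·244) = 277103/454328 = 0.60992
Risk in exposed = 487/2349 = 0.20732; risk in unexposed = 244/813 = 0.30012; RR = 0.69079
OR/RR = 0.60992 / 0.69079 = 0.88293
The outcome is not rare, so the OR lies further from 1 than the RR.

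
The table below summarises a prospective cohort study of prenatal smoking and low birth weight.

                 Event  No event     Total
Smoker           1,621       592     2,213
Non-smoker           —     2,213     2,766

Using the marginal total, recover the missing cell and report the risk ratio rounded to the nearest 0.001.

The missing cell is in the unexposed row: 2766 − 2213 = 553.
So a = 1621, b = 592, c = 553, d = 2213.
RR = [a/(a+b)] / [c/(c+d)] = (1621/2213) / (553/2766) = 0.73249/0.19993 = 3.66377

3.664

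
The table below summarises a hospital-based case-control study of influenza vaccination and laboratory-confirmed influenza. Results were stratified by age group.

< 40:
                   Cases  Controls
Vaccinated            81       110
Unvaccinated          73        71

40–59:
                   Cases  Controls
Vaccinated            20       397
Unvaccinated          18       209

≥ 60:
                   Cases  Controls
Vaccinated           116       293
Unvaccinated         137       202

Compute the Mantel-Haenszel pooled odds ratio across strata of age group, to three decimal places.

OR_MH = Σ(aᵢdᵢ/nᵢ) / Σ(bᵢcᵢ/nᵢ), where nᵢ is the stratum total.
Stratum 1 (< 40): n = 335; a·d/n = 81·71/335 = 17.1672; b·c/n = 110·73/335 = 23.9701
Stratum 2 (40–59): n = 644; a·d/n = 20·209/644 = 6.4907; b·c/n = 397·18/644 = 11.0963
Stratum 3 (≥ 60): n = 748; a·d/n = 116·202/748 = 31.3262; b·c/n = 293·137/748 = 53.6644
OR_MH = (17.1672 + 6.4907 + 31.3262) / (23.9701 + 11.0963 + 53.6644) = 54.9841 / 88.7309 = 0.61967

0.620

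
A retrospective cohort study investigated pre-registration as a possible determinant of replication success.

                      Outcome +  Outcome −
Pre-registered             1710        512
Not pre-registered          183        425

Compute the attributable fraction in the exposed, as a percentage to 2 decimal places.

60.89

Cells: a = 1710, b = 512, c = 183, d = 425.
Risk in exposed = 1710/2222 = 0.76958; risk in unexposed = 183/608 = 0.30099.
RR = 0.76958/0.30099 = 2.55685
AR% = (RR − 1)/RR × 100 = (2.55685 − 1)/2.55685 × 100 = 60.8893%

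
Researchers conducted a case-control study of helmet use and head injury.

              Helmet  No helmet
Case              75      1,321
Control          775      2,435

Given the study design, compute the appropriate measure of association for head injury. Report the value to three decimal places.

0.178

Reading the table with exposure as columns: a = 75 (Helmet, case), b = 775 (Helmet, non-case), c = 1321 (No helmet, case), d = 2435.
This is a case-control study: participants were sampled on outcome status, so risks in the source population cannot be estimated directly — relative risk is not valid here. The odds ratio is the appropriate measure.
OR = (a·d)/(b·c) = (75 × 2435) / (775 × 1321) = 182625 / 1023775 = 0.17838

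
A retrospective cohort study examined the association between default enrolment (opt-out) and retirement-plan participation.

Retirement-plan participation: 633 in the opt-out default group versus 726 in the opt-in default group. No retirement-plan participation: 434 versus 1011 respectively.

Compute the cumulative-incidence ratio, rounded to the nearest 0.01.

From the description: a = 633, b = 434, c = 726, d = 1011.
Risk in exposed = 633/1067 = 0.59325; risk in unexposed = 726/1737 = 0.41796.
RR = 0.59325 / 0.41796 = 1.41939
The risk among the exposed is 1.42 times that among the unexposed.

1.42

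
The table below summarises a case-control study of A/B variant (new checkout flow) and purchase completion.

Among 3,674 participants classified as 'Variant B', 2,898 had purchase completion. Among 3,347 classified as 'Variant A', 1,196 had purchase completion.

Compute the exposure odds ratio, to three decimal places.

From the description: a = 2898, b = 776, c = 1196, d = 2151.
OR = (a·d)/(b·c) = (2898 × 2151) / (776 × 1196) = 6233598 / 928096 = 6.71654
The odds of purchase completion are about 6.72 times as high in the variant b group.

6.717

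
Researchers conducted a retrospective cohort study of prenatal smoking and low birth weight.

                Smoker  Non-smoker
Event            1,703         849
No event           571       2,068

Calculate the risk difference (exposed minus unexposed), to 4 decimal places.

0.4578

Reading the table with exposure as columns: a = 1703 (Smoker, case), b = 571 (Smoker, non-case), c = 849 (Non-smoker, case), d = 2068.
Risk in exposed = 1703/2274 = 0.748901; risk in unexposed = 849/2917 = 0.291052.
Risk difference = 0.748901 − 0.291052 = 0.457848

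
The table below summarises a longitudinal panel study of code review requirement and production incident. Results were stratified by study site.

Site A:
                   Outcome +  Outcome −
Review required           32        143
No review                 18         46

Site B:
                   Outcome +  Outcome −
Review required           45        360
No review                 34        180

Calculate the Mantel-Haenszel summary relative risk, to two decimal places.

RR_MH = Σ(aᵢ·n₀ᵢ/nᵢ) / Σ(cᵢ·n₁ᵢ/nᵢ), with n₁ᵢ = aᵢ+bᵢ (exposed), n₀ᵢ = cᵢ+dᵢ (unexposed), nᵢ = n₁ᵢ+n₀ᵢ.
Stratum 1 (Site A): n₁ = 175, n₀ = 64, n = 239; a·n₀/n = 32·64/239 = 8.5690; c·n₁/n = 18·175/239 = 13.1799
Stratum 2 (Site B): n₁ = 405, n₀ = 214, n = 619; a·n₀/n = 45·214/619 = 15.5574; c·n₁/n = 34·405/619 = 22.2456
RR_MH = (8.5690 + 15.5574) / (13.1799 + 22.2456) = 24.1264 / 35.4255 = 0.68105

0.68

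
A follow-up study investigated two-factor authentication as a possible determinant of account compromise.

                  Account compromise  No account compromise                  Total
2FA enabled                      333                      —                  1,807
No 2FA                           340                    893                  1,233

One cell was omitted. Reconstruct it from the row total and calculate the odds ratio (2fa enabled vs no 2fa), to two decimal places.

0.59

The missing cell is in the exposed row: 1807 − 333 = 1474.
So a = 333, b = 1474, c = 340, d = 893.
OR = (a·d)/(b·c) = (333 × 893) / (1474 × 340) = 297369 / 501160 = 0.59336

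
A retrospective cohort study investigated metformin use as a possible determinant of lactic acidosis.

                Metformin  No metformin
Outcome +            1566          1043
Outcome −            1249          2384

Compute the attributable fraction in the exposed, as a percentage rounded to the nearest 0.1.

Reading the table with exposure as columns: a = 1566 (Metformin, case), b = 1249 (Metformin, non-case), c = 1043 (No metformin, case), d = 2384.
Risk in exposed = 1566/2815 = 0.55631; risk in unexposed = 1043/3427 = 0.30435.
RR = 0.55631/0.30435 = 1.82786
AR% = (RR − 1)/RR × 100 = (1.82786 − 1)/1.82786 × 100 = 45.2912%

45.3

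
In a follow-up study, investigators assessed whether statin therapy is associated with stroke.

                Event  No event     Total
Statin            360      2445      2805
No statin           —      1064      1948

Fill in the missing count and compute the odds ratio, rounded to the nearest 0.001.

0.177

The missing cell is in the unexposed row: 1948 − 1064 = 884.
So a = 360, b = 2445, c = 884, d = 1064.
OR = (a·d)/(b·c) = (360 × 1064) / (2445 × 884) = 383040 / 2161380 = 0.17722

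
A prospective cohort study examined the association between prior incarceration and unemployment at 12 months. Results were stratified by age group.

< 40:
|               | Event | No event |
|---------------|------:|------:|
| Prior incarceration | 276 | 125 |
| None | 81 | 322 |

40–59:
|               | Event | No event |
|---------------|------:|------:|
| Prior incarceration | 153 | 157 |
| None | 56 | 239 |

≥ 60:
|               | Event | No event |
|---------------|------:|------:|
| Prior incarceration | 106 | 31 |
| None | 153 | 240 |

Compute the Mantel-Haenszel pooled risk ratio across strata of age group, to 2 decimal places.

RR_MH = Σ(aᵢ·n₀ᵢ/nᵢ) / Σ(cᵢ·n₁ᵢ/nᵢ), with n₁ᵢ = aᵢ+bᵢ (exposed), n₀ᵢ = cᵢ+dᵢ (unexposed), nᵢ = n₁ᵢ+n₀ᵢ.
Stratum 1 (< 40): n₁ = 401, n₀ = 403, n = 804; a·n₀/n = 276·403/804 = 138.3433; c·n₁/n = 81·401/804 = 40.3993
Stratum 2 (40–59): n₁ = 310, n₀ = 295, n = 605; a·n₀/n = 153·295/605 = 74.6033; c·n₁/n = 56·310/605 = 28.6942
Stratum 3 (≥ 60): n₁ = 137, n₀ = 393, n = 530; a·n₀/n = 106·393/530 = 78.6000; c·n₁/n = 153·137/530 = 39.5491
RR_MH = (138.3433 + 74.6033 + 78.6000) / (40.3993 + 28.6942 + 39.5491) = 291.5466 / 108.6425 = 2.68354

2.68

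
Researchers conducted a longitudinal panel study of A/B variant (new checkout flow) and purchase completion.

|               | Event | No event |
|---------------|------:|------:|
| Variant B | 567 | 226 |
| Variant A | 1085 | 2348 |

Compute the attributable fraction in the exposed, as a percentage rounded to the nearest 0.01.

Cells: a = 567, b = 226, c = 1085, d = 2348.
Risk in exposed = 567/793 = 0.71501; risk in unexposed = 1085/3433 = 0.31605.
RR = 0.71501/0.31605 = 2.26232
AR% = (RR − 1)/RR × 100 = (2.26232 − 1)/2.26232 × 100 = 55.7976%

55.80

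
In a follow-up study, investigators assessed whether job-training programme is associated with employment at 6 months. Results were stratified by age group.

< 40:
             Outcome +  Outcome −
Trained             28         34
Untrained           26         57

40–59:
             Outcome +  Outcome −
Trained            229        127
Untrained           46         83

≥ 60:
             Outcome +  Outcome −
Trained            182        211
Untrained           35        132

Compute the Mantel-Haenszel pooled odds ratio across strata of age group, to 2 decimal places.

2.97

OR_MH = Σ(aᵢdᵢ/nᵢ) / Σ(bᵢcᵢ/nᵢ), where nᵢ is the stratum total.
Stratum 1 (< 40): n = 145; a·d/n = 28·57/145 = 11.0069; b·c/n = 34·26/145 = 6.0966
Stratum 2 (40–59): n = 485; a·d/n = 229·83/485 = 39.1897; b·c/n = 127·46/485 = 12.0454
Stratum 3 (≥ 60): n = 560; a·d/n = 182·132/560 = 42.9000; b·c/n = 211·35/560 = 13.1875
OR_MH = (11.0069 + 39.1897 + 42.9000) / (6.0966 + 12.0454 + 13.1875) = 93.0966 / 31.3294 = 2.97154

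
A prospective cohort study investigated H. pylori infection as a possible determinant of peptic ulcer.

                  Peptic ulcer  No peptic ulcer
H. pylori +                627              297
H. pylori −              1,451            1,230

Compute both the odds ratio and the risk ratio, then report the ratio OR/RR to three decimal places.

1.427

Cells: a = 627, b = 297, c = 1451, d = 1230.
OR = (627·1230)/(297·1451) = 771210/430947 = 1.78957
Risk in exposed = 627/924 = 0.67857; risk in unexposed = 1451/2681 = 0.54122; RR = 1.25379
OR/RR = 1.78957 / 1.25379 = 1.42733
The outcome is not rare, so the OR lies further from 1 than the RR.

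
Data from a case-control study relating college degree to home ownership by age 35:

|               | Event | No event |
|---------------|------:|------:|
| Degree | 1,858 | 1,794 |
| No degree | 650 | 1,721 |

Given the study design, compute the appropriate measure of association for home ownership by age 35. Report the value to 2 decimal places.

2.74

Cells: a = 1858, b = 1794, c = 650, d = 1721.
This is a case-control study: participants were sampled on outcome status, so risks in the source population cannot be estimated directly — relative risk is not valid here. The odds ratio is the appropriate measure.
OR = (a·d)/(b·c) = (1858 × 1721) / (1794 × 650) = 3197618 / 1166100 = 2.74215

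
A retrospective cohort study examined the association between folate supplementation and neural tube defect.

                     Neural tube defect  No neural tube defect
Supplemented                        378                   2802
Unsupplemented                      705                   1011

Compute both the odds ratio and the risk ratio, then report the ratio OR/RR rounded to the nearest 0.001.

Cells: a = 378, b = 2802, c = 705, d = 1011.
OR = (378·1011)/(2802·705) = 382158/1975410 = 0.19346
Risk in exposed = 378/3180 = 0.11887; risk in unexposed = 705/1716 = 0.41084; RR = 0.28933
OR/RR = 0.19346 / 0.28933 = 0.66864
The outcome is not rare, so the OR lies further from 1 than the RR.

0.669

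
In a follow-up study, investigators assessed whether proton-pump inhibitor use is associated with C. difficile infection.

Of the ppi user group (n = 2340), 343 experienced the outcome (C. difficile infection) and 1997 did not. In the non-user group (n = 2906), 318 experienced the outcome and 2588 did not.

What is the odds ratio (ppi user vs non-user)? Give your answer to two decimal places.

From the description: a = 343, b = 1997, c = 318, d = 2588.
OR = (a·d)/(b·c) = (343 × 2588) / (1997 × 318) = 887684 / 635046 = 1.39783
The odds of C. difficile infection are about 1.40 times as high in the ppi user group.

1.40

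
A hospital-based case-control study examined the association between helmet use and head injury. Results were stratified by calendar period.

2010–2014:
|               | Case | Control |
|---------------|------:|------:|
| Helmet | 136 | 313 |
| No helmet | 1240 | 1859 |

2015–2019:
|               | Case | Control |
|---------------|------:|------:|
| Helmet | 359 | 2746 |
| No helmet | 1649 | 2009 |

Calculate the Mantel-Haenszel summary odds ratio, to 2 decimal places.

OR_MH = Σ(aᵢdᵢ/nᵢ) / Σ(bᵢcᵢ/nᵢ), where nᵢ is the stratum total.
Stratum 1 (2010–2014): n = 3548; a·d/n = 136·1859/3548 = 71.2582; b·c/n = 313·1240/3548 = 109.3912
Stratum 2 (2015–2019): n = 6763; a·d/n = 359·2009/6763 = 106.6436; b·c/n = 2746·1649/6763 = 669.5481
OR_MH = (71.2582 + 106.6436) / (109.3912 + 669.5481) = 177.9018 / 778.9393 = 0.22839

0.23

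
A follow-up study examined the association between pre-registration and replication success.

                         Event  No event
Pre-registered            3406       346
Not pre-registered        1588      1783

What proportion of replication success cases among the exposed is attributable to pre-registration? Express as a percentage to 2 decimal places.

Cells: a = 3406, b = 346, c = 1588, d = 1783.
Risk in exposed = 3406/3752 = 0.90778; risk in unexposed = 1588/3371 = 0.47108.
RR = 0.90778/0.47108 = 1.92704
AR% = (RR − 1)/RR × 100 = (1.92704 − 1)/1.92704 × 100 = 48.1069%

48.11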